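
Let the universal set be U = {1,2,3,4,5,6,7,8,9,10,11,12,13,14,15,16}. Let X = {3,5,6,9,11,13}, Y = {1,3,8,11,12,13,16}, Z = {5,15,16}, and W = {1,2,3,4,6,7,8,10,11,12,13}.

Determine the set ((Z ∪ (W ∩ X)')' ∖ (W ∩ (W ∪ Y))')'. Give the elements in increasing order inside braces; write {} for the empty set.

{1,2,4,5,7,8,9,10,12,14,15,16}

W ∩ X = {3,6,11,13}
(W ∩ X)' = {1,2,4,5,7,8,9,10,12,14,15,16}
Z ∪ (W ∩ X)' = {1,2,4,5,7,8,9,10,12,14,15,16}
(Z ∪ (W ∩ X)')' = {3,6,11,13}
W ∪ Y = {1,2,3,4,6,7,8,10,11,12,13,16}
W ∩ (W ∪ Y) = {1,2,3,4,6,7,8,10,11,12,13}
(W ∩ (W ∪ Y))' = {5,9,14,15,16}
(Z ∪ (W ∩ X)')' ∖ (W ∩ (W ∪ Y))' = {3,6,11,13}
((Z ∪ (W ∩ X)')' ∖ (W ∩ (W ∪ Y))')' = {1,2,4,5,7,8,9,10,12,14,15,16}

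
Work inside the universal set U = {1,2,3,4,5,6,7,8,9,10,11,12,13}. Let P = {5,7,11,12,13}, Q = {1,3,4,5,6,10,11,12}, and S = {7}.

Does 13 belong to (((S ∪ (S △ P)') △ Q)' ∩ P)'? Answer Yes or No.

13 ∉ S and 13 ∈ P, so 13 ∈ S △ P
13 ∉ (S △ P)' since 13 ∈ (S △ P)
13 ∉ S and 13 ∉ (S △ P)', so 13 ∉ S ∪ (S △ P)'
13 ∉ (S ∪ (S △ P)') and 13 ∉ Q, so 13 ∉ (S ∪ (S △ P)') △ Q
13 ∈ ((S ∪ (S △ P)') △ Q)' since 13 ∉ ((S ∪ (S △ P)') △ Q)
13 ∈ ((S ∪ (S △ P)') △ Q)' and 13 ∈ P, so 13 ∈ ((S ∪ (S △ P)') △ Q)' ∩ P
13 ∉ (((S ∪ (S △ P)') △ Q)' ∩ P)' since 13 ∈ (((S ∪ (S △ P)') △ Q)' ∩ P)

No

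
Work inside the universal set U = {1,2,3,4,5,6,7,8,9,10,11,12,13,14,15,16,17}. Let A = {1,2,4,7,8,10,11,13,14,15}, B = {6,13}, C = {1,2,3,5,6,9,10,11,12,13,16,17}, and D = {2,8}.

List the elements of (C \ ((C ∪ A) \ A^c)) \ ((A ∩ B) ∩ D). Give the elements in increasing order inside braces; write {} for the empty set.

C ∪ A = {1,2,3,4,5,6,7,8,9,10,11,12,13,14,15,16,17}
A^c = {3,5,6,9,12,16,17}
(C ∪ A) \ A^c = {1,2,4,7,8,10,11,13,14,15}
C \ ((C ∪ A) \ A^c) = {3,5,6,9,12,16,17}
A ∩ B = {13}
(A ∩ B) ∩ D = {}
(C \ ((C ∪ A) \ A^c)) \ ((A ∩ B) ∩ D) = {3,5,6,9,12,16,17}

{3,5,6,9,12,16,17}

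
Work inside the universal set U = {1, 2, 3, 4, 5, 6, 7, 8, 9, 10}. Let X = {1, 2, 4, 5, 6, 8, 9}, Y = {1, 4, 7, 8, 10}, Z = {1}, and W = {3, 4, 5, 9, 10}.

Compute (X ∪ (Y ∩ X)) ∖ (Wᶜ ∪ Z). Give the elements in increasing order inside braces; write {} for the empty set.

{4, 5, 9}

Y ∩ X = {1, 4, 8}
X ∪ (Y ∩ X) = {1, 2, 4, 5, 6, 8, 9}
Wᶜ = {1, 2, 6, 7, 8}
Wᶜ ∪ Z = {1, 2, 6, 7, 8}
(X ∪ (Y ∩ X)) ∖ (Wᶜ ∪ Z) = {4, 5, 9}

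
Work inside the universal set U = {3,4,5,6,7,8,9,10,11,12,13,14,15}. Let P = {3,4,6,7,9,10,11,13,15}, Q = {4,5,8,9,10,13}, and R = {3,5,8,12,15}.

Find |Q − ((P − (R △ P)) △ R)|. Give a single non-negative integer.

R △ P = {4,5,6,7,8,9,10,11,12,13}
P − (R △ P) = {3,15}
(P − (R △ P)) △ R = {5,8,12}
Q − ((P − (R △ P)) △ R) = {4,9,10,13}
|Q − ((P − (R △ P)) △ R)| = 4

4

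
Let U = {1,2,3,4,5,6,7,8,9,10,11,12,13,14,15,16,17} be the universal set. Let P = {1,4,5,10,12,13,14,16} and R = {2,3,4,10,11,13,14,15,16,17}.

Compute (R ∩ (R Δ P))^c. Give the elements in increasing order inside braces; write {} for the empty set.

{1,4,5,6,7,8,9,10,12,13,14,16}

R Δ P = {1,2,3,5,11,12,15,17}
R ∩ (R Δ P) = {2,3,11,15,17}
(R ∩ (R Δ P))^c = {1,4,5,6,7,8,9,10,12,13,14,16}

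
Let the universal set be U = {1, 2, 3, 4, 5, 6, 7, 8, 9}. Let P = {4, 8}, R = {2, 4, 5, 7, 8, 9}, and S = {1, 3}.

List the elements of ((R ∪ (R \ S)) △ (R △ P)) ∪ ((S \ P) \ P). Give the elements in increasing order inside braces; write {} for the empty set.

R \ S = {2, 4, 5, 7, 8, 9}
R ∪ (R \ S) = {2, 4, 5, 7, 8, 9}
R △ P = {2, 5, 7, 9}
(R ∪ (R \ S)) △ (R △ P) = {4, 8}
S \ P = {1, 3}
(S \ P) \ P = {1, 3}
((R ∪ (R \ S)) △ (R △ P)) ∪ ((S \ P) \ P) = {1, 3, 4, 8}

{1, 3, 4, 8}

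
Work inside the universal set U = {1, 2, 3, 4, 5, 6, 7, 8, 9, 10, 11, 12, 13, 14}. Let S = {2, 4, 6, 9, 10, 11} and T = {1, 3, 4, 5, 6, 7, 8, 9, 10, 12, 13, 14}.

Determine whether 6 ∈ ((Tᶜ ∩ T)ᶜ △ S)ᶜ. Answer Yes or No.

Yes

6 ∈ T, so 6 ∉ Tᶜ
6 ∉ Tᶜ and 6 ∈ T, so 6 ∉ Tᶜ ∩ T
6 ∈ (Tᶜ ∩ T)ᶜ since 6 ∉ (Tᶜ ∩ T)
6 ∈ (Tᶜ ∩ T)ᶜ and 6 ∈ S, so 6 ∉ (Tᶜ ∩ T)ᶜ △ S
6 ∈ ((Tᶜ ∩ T)ᶜ △ S)ᶜ since 6 ∉ ((Tᶜ ∩ T)ᶜ △ S)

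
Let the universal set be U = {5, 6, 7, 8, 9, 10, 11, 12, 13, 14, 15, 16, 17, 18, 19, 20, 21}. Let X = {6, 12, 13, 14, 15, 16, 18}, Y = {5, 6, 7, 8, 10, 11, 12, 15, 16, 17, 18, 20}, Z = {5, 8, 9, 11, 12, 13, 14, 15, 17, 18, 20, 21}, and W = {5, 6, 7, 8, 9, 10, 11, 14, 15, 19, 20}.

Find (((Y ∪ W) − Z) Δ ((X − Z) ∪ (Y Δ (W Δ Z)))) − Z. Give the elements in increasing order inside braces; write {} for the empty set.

{7, 10}

Y ∪ W = {5, 6, 7, 8, 9, 10, 11, 12, 14, 15, 16, 17, 18, 19, 20}
(Y ∪ W) − Z = {6, 7, 10, 16, 19}
X − Z = {6, 16}
W Δ Z = {6, 7, 10, 12, 13, 17, 18, 19, 21}
Y Δ (W Δ Z) = {5, 8, 11, 13, 15, 16, 19, 20, 21}
(X − Z) ∪ (Y Δ (W Δ Z)) = {5, 6, 8, 11, 13, 15, 16, 19, 20, 21}
((Y ∪ W) − Z) Δ ((X − Z) ∪ (Y Δ (W Δ Z))) = {5, 7, 8, 10, 11, 13, 15, 20, 21}
(((Y ∪ W) − Z) Δ ((X − Z) ∪ (Y Δ (W Δ Z)))) − Z = {7, 10}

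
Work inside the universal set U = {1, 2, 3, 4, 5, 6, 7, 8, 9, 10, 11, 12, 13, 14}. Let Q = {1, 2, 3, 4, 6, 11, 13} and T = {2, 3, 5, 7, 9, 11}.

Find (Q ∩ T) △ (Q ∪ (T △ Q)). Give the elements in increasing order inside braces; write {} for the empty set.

Q ∩ T = {2, 3, 11}
T △ Q = {1, 4, 5, 6, 7, 9, 13}
Q ∪ (T △ Q) = {1, 2, 3, 4, 5, 6, 7, 9, 11, 13}
(Q ∩ T) △ (Q ∪ (T △ Q)) = {1, 4, 5, 6, 7, 9, 13}

{1, 4, 5, 6, 7, 9, 13}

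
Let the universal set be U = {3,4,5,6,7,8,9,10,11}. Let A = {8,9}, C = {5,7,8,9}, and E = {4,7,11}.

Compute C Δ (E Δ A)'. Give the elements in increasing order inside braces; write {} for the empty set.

E Δ A = {4,7,8,9,11}
(E Δ A)' = {3,5,6,10}
C Δ (E Δ A)' = {3,6,7,8,9,10}

{3,6,7,8,9,10}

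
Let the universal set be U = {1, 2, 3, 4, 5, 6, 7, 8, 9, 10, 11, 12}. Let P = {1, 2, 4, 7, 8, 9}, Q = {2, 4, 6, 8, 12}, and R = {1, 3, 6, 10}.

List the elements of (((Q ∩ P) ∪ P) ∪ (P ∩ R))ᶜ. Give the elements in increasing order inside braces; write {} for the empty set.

{3, 5, 6, 10, 11, 12}

Q ∩ P = {2, 4, 8}
(Q ∩ P) ∪ P = {1, 2, 4, 7, 8, 9}
P ∩ R = {1}
((Q ∩ P) ∪ P) ∪ (P ∩ R) = {1, 2, 4, 7, 8, 9}
(((Q ∩ P) ∪ P) ∪ (P ∩ R))ᶜ = {3, 5, 6, 10, 11, 12}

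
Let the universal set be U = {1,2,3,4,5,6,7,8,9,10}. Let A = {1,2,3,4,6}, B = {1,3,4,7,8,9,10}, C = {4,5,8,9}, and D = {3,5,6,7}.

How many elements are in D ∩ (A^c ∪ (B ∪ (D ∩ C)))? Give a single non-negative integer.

A^c = {5,7,8,9,10}
D ∩ C = {5}
B ∪ (D ∩ C) = {1,3,4,5,7,8,9,10}
A^c ∪ (B ∪ (D ∩ C)) = {1,3,4,5,7,8,9,10}
D ∩ (A^c ∪ (B ∪ (D ∩ C))) = {3,5,7}
|D ∩ (A^c ∪ (B ∪ (D ∩ C)))| = 3

3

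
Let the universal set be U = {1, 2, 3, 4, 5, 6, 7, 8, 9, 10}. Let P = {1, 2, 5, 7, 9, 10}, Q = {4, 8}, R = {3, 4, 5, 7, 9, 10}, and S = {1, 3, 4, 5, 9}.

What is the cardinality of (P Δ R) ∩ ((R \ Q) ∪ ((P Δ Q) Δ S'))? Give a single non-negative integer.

P Δ R = {1, 2, 3, 4}
R \ Q = {3, 5, 7, 9, 10}
P Δ Q = {1, 2, 4, 5, 7, 8, 9, 10}
S' = {2, 6, 7, 8, 10}
(P Δ Q) Δ S' = {1, 4, 5, 6, 9}
(R \ Q) ∪ ((P Δ Q) Δ S') = {1, 3, 4, 5, 6, 7, 9, 10}
(P Δ R) ∩ ((R \ Q) ∪ ((P Δ Q) Δ S')) = {1, 3, 4}
|(P Δ R) ∩ ((R \ Q) ∪ ((P Δ Q) Δ S'))| = 3

3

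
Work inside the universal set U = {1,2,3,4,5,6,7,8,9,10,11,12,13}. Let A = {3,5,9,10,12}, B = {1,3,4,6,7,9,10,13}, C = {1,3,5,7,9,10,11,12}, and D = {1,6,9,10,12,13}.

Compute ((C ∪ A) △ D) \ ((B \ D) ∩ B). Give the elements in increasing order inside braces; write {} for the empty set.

C ∪ A = {1,3,5,7,9,10,11,12}
(C ∪ A) △ D = {3,5,6,7,11,13}
B \ D = {3,4,7}
(B \ D) ∩ B = {3,4,7}
((C ∪ A) △ D) \ ((B \ D) ∩ B) = {5,6,11,13}

{5,6,11,13}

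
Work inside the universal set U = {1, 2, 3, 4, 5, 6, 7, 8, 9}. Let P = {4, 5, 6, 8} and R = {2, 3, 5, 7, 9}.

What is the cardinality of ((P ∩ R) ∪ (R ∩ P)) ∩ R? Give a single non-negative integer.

P ∩ R = {5}
R ∩ P = {5}
(P ∩ R) ∪ (R ∩ P) = {5}
((P ∩ R) ∪ (R ∩ P)) ∩ R = {5}
|((P ∩ R) ∪ (R ∩ P)) ∩ R| = 1

1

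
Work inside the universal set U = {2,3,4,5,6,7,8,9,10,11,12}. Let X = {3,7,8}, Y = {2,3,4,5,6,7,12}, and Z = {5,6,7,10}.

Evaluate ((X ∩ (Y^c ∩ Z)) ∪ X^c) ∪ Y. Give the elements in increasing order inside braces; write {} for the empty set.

{2,3,4,5,6,7,9,10,11,12}

Y^c = {8,9,10,11}
Y^c ∩ Z = {10}
X ∩ (Y^c ∩ Z) = {}
X^c = {2,4,5,6,9,10,11,12}
(X ∩ (Y^c ∩ Z)) ∪ X^c = {2,4,5,6,9,10,11,12}
((X ∩ (Y^c ∩ Z)) ∪ X^c) ∪ Y = {2,3,4,5,6,7,9,10,11,12}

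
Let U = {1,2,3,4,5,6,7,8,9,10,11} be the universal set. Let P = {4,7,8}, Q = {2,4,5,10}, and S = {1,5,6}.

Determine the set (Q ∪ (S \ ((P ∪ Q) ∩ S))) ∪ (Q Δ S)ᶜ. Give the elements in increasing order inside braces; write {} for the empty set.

P ∪ Q = {2,4,5,7,8,10}
(P ∪ Q) ∩ S = {5}
S \ ((P ∪ Q) ∩ S) = {1,6}
Q ∪ (S \ ((P ∪ Q) ∩ S)) = {1,2,4,5,6,10}
Q Δ S = {1,2,4,6,10}
(Q Δ S)ᶜ = {3,5,7,8,9,11}
(Q ∪ (S \ ((P ∪ Q) ∩ S))) ∪ (Q Δ S)ᶜ = {1,2,3,4,5,6,7,8,9,10,11}

{1,2,3,4,5,6,7,8,9,10,11}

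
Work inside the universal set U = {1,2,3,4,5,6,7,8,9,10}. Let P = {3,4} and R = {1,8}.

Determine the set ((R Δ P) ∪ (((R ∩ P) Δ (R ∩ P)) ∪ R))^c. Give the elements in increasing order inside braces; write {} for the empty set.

R Δ P = {1,3,4,8}
R ∩ P = {}
(R ∩ P) Δ (R ∩ P) = {}
((R ∩ P) Δ (R ∩ P)) ∪ R = {1,8}
(R Δ P) ∪ (((R ∩ P) Δ (R ∩ P)) ∪ R) = {1,3,4,8}
((R Δ P) ∪ (((R ∩ P) Δ (R ∩ P)) ∪ R))^c = {2,5,6,7,9,10}

{2,5,6,7,9,10}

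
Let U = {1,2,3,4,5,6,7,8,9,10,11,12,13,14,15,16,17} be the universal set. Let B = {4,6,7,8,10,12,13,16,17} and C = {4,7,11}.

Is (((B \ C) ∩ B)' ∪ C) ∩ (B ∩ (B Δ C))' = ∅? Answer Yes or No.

No

B \ C = {6,8,10,12,13,16,17}
(B \ C) ∩ B = {6,8,10,12,13,16,17}
((B \ C) ∩ B)' = {1,2,3,4,5,7,9,11,14,15}
((B \ C) ∩ B)' ∪ C = {1,2,3,4,5,7,9,11,14,15}
B Δ C = {6,8,10,11,12,13,16,17}
B ∩ (B Δ C) = {6,8,10,12,13,16,17}
(B ∩ (B Δ C))' = {1,2,3,4,5,7,9,11,14,15}
1 lies in both, so they are not disjoint.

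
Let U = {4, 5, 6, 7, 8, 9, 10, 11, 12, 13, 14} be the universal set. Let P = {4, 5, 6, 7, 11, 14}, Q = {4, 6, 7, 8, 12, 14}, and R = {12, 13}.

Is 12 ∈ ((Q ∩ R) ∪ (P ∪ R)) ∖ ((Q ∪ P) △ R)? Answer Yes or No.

Yes

12 ∈ Q and 12 ∈ R, so 12 ∈ Q ∩ R
12 ∉ P and 12 ∈ R, so 12 ∈ P ∪ R
12 ∈ (Q ∩ R) and 12 ∈ (P ∪ R), so 12 ∈ (Q ∩ R) ∪ (P ∪ R)
12 ∈ Q and 12 ∉ P, so 12 ∈ Q ∪ P
12 ∈ (Q ∪ P) and 12 ∈ R, so 12 ∉ (Q ∪ P) △ R
12 ∈ ((Q ∩ R) ∪ (P ∪ R)) and 12 ∉ ((Q ∪ P) △ R), so 12 ∈ ((Q ∩ R) ∪ (P ∪ R)) ∖ ((Q ∪ P) △ R)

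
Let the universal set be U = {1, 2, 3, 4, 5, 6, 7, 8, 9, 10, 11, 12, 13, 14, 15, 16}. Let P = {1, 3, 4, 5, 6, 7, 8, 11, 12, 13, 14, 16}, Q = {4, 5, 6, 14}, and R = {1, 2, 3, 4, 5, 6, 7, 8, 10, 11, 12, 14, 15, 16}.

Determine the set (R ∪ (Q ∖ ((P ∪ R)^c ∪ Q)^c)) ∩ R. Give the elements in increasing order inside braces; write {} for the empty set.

P ∪ R = {1, 2, 3, 4, 5, 6, 7, 8, 10, 11, 12, 13, 14, 15, 16}
(P ∪ R)^c = {9}
(P ∪ R)^c ∪ Q = {4, 5, 6, 9, 14}
((P ∪ R)^c ∪ Q)^c = {1, 2, 3, 7, 8, 10, 11, 12, 13, 15, 16}
Q ∖ ((P ∪ R)^c ∪ Q)^c = {4, 5, 6, 14}
R ∪ (Q ∖ ((P ∪ R)^c ∪ Q)^c) = {1, 2, 3, 4, 5, 6, 7, 8, 10, 11, 12, 14, 15, 16}
(R ∪ (Q ∖ ((P ∪ R)^c ∪ Q)^c)) ∩ R = {1, 2, 3, 4, 5, 6, 7, 8, 10, 11, 12, 14, 15, 16}

{1, 2, 3, 4, 5, 6, 7, 8, 10, 11, 12, 14, 15, 16}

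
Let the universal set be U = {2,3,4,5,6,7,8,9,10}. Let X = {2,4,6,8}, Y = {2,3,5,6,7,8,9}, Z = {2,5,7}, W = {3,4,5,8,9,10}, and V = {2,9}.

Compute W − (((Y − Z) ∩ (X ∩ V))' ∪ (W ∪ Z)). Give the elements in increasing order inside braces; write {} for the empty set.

Y − Z = {3,6,8,9}
X ∩ V = {2}
(Y − Z) ∩ (X ∩ V) = {}
((Y − Z) ∩ (X ∩ V))' = {2,3,4,5,6,7,8,9,10}
W ∪ Z = {2,3,4,5,7,8,9,10}
((Y − Z) ∩ (X ∩ V))' ∪ (W ∪ Z) = {2,3,4,5,6,7,8,9,10}
W − (((Y − Z) ∩ (X ∩ V))' ∪ (W ∪ Z)) = {}

{}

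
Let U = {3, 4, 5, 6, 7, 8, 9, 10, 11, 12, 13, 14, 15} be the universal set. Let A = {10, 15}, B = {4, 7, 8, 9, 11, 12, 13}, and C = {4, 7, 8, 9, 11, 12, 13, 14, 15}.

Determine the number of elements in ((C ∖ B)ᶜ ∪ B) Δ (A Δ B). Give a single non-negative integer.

C ∖ B = {14, 15}
(C ∖ B)ᶜ = {3, 4, 5, 6, 7, 8, 9, 10, 11, 12, 13}
(C ∖ B)ᶜ ∪ B = {3, 4, 5, 6, 7, 8, 9, 10, 11, 12, 13}
A Δ B = {4, 7, 8, 9, 10, 11, 12, 13, 15}
((C ∖ B)ᶜ ∪ B) Δ (A Δ B) = {3, 5, 6, 15}
|((C ∖ B)ᶜ ∪ B) Δ (A Δ B)| = 4

4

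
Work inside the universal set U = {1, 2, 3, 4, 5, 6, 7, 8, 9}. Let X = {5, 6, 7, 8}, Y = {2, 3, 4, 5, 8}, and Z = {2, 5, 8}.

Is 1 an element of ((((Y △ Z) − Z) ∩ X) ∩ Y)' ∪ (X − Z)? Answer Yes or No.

1 ∉ Y and 1 ∉ Z, so 1 ∉ Y △ Z
1 ∉ (Y △ Z) and 1 ∉ Z, so 1 ∉ (Y △ Z) − Z
1 ∉ ((Y △ Z) − Z) and 1 ∉ X, so 1 ∉ ((Y △ Z) − Z) ∩ X
1 ∉ (((Y △ Z) − Z) ∩ X) and 1 ∉ Y, so 1 ∉ (((Y △ Z) − Z) ∩ X) ∩ Y
1 ∈ ((((Y △ Z) − Z) ∩ X) ∩ Y)' since 1 ∉ ((((Y △ Z) − Z) ∩ X) ∩ Y)
1 ∉ X and 1 ∉ Z, so 1 ∉ X − Z
1 ∈ ((((Y △ Z) − Z) ∩ X) ∩ Y)' and 1 ∉ (X − Z), so 1 ∈ ((((Y △ Z) − Z) ∩ X) ∩ Y)' ∪ (X − Z)

Yes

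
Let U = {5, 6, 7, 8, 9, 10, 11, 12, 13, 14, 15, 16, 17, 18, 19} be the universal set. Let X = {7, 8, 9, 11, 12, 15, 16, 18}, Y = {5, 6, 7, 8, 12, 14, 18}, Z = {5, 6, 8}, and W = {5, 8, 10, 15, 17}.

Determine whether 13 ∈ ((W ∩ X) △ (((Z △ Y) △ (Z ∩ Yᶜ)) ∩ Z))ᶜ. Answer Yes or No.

Yes

13 ∉ W and 13 ∉ X, so 13 ∉ W ∩ X
13 ∉ Z and 13 ∉ Y, so 13 ∉ Z △ Y
13 ∉ Y, so 13 ∈ Yᶜ
13 ∉ Z and 13 ∈ Yᶜ, so 13 ∉ Z ∩ Yᶜ
13 ∉ (Z △ Y) and 13 ∉ (Z ∩ Yᶜ), so 13 ∉ (Z △ Y) △ (Z ∩ Yᶜ)
13 ∉ ((Z △ Y) △ (Z ∩ Yᶜ)) and 13 ∉ Z, so 13 ∉ ((Z △ Y) △ (Z ∩ Yᶜ)) ∩ Z
13 ∉ (W ∩ X) and 13 ∉ (((Z △ Y) △ (Z ∩ Yᶜ)) ∩ Z), so 13 ∉ (W ∩ X) △ (((Z △ Y) △ (Z ∩ Yᶜ)) ∩ Z)
13 ∈ ((W ∩ X) △ (((Z △ Y) △ (Z ∩ Yᶜ)) ∩ Z))ᶜ since 13 ∉ ((W ∩ X) △ (((Z △ Y) △ (Z ∩ Yᶜ)) ∩ Z))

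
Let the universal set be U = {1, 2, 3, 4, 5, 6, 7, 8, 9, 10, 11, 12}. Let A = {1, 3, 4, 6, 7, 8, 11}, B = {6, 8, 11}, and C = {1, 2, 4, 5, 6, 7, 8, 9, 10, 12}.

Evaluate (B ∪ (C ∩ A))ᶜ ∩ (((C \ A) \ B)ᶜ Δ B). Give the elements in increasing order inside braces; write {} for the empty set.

{3}

C ∩ A = {1, 4, 6, 7, 8}
B ∪ (C ∩ A) = {1, 4, 6, 7, 8, 11}
(B ∪ (C ∩ A))ᶜ = {2, 3, 5, 9, 10, 12}
C \ A = {2, 5, 9, 10, 12}
(C \ A) \ B = {2, 5, 9, 10, 12}
((C \ A) \ B)ᶜ = {1, 3, 4, 6, 7, 8, 11}
((C \ A) \ B)ᶜ Δ B = {1, 3, 4, 7}
(B ∪ (C ∩ A))ᶜ ∩ (((C \ A) \ B)ᶜ Δ B) = {3}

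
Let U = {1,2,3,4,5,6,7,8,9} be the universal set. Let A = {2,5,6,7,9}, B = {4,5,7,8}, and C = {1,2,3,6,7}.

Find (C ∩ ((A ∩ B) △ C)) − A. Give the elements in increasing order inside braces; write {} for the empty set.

A ∩ B = {5,7}
(A ∩ B) △ C = {1,2,3,5,6}
C ∩ ((A ∩ B) △ C) = {1,2,3,6}
(C ∩ ((A ∩ B) △ C)) − A = {1,3}

{1,3}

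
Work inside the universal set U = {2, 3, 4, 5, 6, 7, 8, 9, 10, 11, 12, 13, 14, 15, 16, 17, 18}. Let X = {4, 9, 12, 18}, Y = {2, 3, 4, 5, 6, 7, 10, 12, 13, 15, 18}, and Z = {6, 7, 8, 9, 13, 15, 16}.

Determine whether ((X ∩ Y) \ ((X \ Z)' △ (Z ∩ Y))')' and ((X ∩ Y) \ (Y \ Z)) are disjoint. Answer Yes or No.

Yes

X ∩ Y = {4, 12, 18}
X \ Z = {4, 12, 18}
(X \ Z)' = {2, 3, 5, 6, 7, 8, 9, 10, 11, 13, 14, 15, 16, 17}
Z ∩ Y = {6, 7, 13, 15}
(X \ Z)' △ (Z ∩ Y) = {2, 3, 5, 8, 9, 10, 11, 14, 16, 17}
((X \ Z)' △ (Z ∩ Y))' = {4, 6, 7, 12, 13, 15, 18}
(X ∩ Y) \ ((X \ Z)' △ (Z ∩ Y))' = {}
((X ∩ Y) \ ((X \ Z)' △ (Z ∩ Y))')' = {2, 3, 4, 5, 6, 7, 8, 9, 10, 11, 12, 13, 14, 15, 16, 17, 18}
Y \ Z = {2, 3, 4, 5, 10, 12, 18}
(X ∩ Y) \ (Y \ Z) = {}
{2, 3, 4, 5, 6, 7, 8, 9, 10, 11, 12, 13, 14, 15, 16, 17, 18} and {} share no elements.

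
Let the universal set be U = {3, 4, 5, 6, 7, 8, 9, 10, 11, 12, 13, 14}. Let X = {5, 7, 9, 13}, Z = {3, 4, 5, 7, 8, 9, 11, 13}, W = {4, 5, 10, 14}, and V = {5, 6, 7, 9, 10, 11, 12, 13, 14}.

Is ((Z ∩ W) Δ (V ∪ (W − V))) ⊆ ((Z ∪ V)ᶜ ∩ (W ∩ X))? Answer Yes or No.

Z ∩ W = {4, 5}
W − V = {4}
V ∪ (W − V) = {4, 5, 6, 7, 9, 10, 11, 12, 13, 14}
(Z ∩ W) Δ (V ∪ (W − V)) = {6, 7, 9, 10, 11, 12, 13, 14}
Z ∪ V = {3, 4, 5, 6, 7, 8, 9, 10, 11, 12, 13, 14}
(Z ∪ V)ᶜ = {}
W ∩ X = {5}
(Z ∪ V)ᶜ ∩ (W ∩ X) = {}
6 ∈ (Z ∩ W) Δ (V ∪ (W − V)) but 6 ∉ (Z ∪ V)ᶜ ∩ (W ∩ X), so the inclusion fails.

No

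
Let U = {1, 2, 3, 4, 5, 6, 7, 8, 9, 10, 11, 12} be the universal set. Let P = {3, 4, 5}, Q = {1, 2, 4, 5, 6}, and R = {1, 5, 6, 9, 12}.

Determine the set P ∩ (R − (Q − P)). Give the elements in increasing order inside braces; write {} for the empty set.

Q − P = {1, 2, 6}
R − (Q − P) = {5, 9, 12}
P ∩ (R − (Q − P)) = {5}

{5}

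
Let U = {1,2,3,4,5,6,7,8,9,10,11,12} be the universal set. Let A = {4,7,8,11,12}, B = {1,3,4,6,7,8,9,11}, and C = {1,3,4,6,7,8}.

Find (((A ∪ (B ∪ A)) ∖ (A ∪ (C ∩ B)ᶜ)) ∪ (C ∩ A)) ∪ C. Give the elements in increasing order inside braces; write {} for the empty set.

B ∪ A = {1,3,4,6,7,8,9,11,12}
A ∪ (B ∪ A) = {1,3,4,6,7,8,9,11,12}
C ∩ B = {1,3,4,6,7,8}
(C ∩ B)ᶜ = {2,5,9,10,11,12}
A ∪ (C ∩ B)ᶜ = {2,4,5,7,8,9,10,11,12}
(A ∪ (B ∪ A)) ∖ (A ∪ (C ∩ B)ᶜ) = {1,3,6}
C ∩ A = {4,7,8}
((A ∪ (B ∪ A)) ∖ (A ∪ (C ∩ B)ᶜ)) ∪ (C ∩ A) = {1,3,4,6,7,8}
(((A ∪ (B ∪ A)) ∖ (A ∪ (C ∩ B)ᶜ)) ∪ (C ∩ A)) ∪ C = {1,3,4,6,7,8}

{1,3,4,6,7,8}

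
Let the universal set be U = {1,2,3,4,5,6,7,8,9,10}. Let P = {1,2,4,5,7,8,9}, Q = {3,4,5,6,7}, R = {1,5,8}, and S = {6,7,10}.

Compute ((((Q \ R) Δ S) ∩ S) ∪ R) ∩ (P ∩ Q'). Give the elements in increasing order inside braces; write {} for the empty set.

{1,8}

Q \ R = {3,4,6,7}
(Q \ R) Δ S = {3,4,10}
((Q \ R) Δ S) ∩ S = {10}
(((Q \ R) Δ S) ∩ S) ∪ R = {1,5,8,10}
Q' = {1,2,8,9,10}
P ∩ Q' = {1,2,8,9}
((((Q \ R) Δ S) ∩ S) ∪ R) ∩ (P ∩ Q') = {1,8}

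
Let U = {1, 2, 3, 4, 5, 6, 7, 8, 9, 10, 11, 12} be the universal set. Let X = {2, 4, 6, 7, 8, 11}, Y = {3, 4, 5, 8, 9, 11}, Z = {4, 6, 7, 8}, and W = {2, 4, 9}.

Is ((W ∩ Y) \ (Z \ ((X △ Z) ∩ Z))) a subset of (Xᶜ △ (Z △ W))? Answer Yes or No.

W ∩ Y = {4, 9}
X △ Z = {2, 11}
(X △ Z) ∩ Z = {}
Z \ ((X △ Z) ∩ Z) = {4, 6, 7, 8}
(W ∩ Y) \ (Z \ ((X △ Z) ∩ Z)) = {9}
Xᶜ = {1, 3, 5, 9, 10, 12}
Z △ W = {2, 6, 7, 8, 9}
Xᶜ △ (Z △ W) = {1, 2, 3, 5, 6, 7, 8, 10, 12}
9 ∈ (W ∩ Y) \ (Z \ ((X △ Z) ∩ Z)) but 9 ∉ Xᶜ △ (Z △ W), so the inclusion fails.

No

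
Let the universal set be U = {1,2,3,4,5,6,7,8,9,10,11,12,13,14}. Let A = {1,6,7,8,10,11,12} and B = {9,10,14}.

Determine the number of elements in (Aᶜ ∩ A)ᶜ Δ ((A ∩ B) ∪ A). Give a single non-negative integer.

7

Aᶜ = {2,3,4,5,9,13,14}
Aᶜ ∩ A = {}
(Aᶜ ∩ A)ᶜ = {1,2,3,4,5,6,7,8,9,10,11,12,13,14}
A ∩ B = {10}
(A ∩ B) ∪ A = {1,6,7,8,10,11,12}
(Aᶜ ∩ A)ᶜ Δ ((A ∩ B) ∪ A) = {2,3,4,5,9,13,14}
|(Aᶜ ∩ A)ᶜ Δ ((A ∩ B) ∪ A)| = 7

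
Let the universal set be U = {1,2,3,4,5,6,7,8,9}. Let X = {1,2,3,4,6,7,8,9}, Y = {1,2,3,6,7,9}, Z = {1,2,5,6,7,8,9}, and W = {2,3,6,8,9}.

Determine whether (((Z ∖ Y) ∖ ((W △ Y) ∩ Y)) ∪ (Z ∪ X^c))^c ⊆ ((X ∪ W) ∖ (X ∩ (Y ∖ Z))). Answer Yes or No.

Z ∖ Y = {5,8}
W △ Y = {1,7,8}
(W △ Y) ∩ Y = {1,7}
(Z ∖ Y) ∖ ((W △ Y) ∩ Y) = {5,8}
X^c = {5}
Z ∪ X^c = {1,2,5,6,7,8,9}
((Z ∖ Y) ∖ ((W △ Y) ∩ Y)) ∪ (Z ∪ X^c) = {1,2,5,6,7,8,9}
(((Z ∖ Y) ∖ ((W △ Y) ∩ Y)) ∪ (Z ∪ X^c))^c = {3,4}
X ∪ W = {1,2,3,4,6,7,8,9}
Y ∖ Z = {3}
X ∩ (Y ∖ Z) = {3}
(X ∪ W) ∖ (X ∩ (Y ∖ Z)) = {1,2,4,6,7,8,9}
3 ∈ (((Z ∖ Y) ∖ ((W △ Y) ∩ Y)) ∪ (Z ∪ X^c))^c but 3 ∉ (X ∪ W) ∖ (X ∩ (Y ∖ Z)), so the inclusion fails.

No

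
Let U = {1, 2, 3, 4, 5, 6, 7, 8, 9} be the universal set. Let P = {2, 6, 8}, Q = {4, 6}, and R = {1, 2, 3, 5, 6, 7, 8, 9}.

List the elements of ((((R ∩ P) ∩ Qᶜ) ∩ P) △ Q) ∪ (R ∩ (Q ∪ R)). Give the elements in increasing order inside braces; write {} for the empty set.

{1, 2, 3, 4, 5, 6, 7, 8, 9}

R ∩ P = {2, 6, 8}
Qᶜ = {1, 2, 3, 5, 7, 8, 9}
(R ∩ P) ∩ Qᶜ = {2, 8}
((R ∩ P) ∩ Qᶜ) ∩ P = {2, 8}
(((R ∩ P) ∩ Qᶜ) ∩ P) △ Q = {2, 4, 6, 8}
Q ∪ R = {1, 2, 3, 4, 5, 6, 7, 8, 9}
R ∩ (Q ∪ R) = {1, 2, 3, 5, 6, 7, 8, 9}
((((R ∩ P) ∩ Qᶜ) ∩ P) △ Q) ∪ (R ∩ (Q ∪ R)) = {1, 2, 3, 4, 5, 6, 7, 8, 9}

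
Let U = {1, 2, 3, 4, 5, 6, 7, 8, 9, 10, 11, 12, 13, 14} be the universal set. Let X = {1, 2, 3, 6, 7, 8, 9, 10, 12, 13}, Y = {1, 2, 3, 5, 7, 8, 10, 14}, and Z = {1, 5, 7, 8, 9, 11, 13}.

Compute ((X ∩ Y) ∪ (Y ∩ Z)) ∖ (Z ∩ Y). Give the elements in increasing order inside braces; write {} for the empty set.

X ∩ Y = {1, 2, 3, 7, 8, 10}
Y ∩ Z = {1, 5, 7, 8}
(X ∩ Y) ∪ (Y ∩ Z) = {1, 2, 3, 5, 7, 8, 10}
Z ∩ Y = {1, 5, 7, 8}
((X ∩ Y) ∪ (Y ∩ Z)) ∖ (Z ∩ Y) = {2, 3, 10}

{2, 3, 10}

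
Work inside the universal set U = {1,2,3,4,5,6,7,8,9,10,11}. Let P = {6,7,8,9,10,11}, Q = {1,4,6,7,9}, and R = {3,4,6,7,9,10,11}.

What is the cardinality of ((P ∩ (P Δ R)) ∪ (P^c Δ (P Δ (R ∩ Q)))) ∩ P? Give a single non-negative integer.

P Δ R = {3,4,8}
P ∩ (P Δ R) = {8}
P^c = {1,2,3,4,5}
R ∩ Q = {4,6,7,9}
P Δ (R ∩ Q) = {4,8,10,11}
P^c Δ (P Δ (R ∩ Q)) = {1,2,3,5,8,10,11}
(P ∩ (P Δ R)) ∪ (P^c Δ (P Δ (R ∩ Q))) = {1,2,3,5,8,10,11}
((P ∩ (P Δ R)) ∪ (P^c Δ (P Δ (R ∩ Q)))) ∩ P = {8,10,11}
|((P ∩ (P Δ R)) ∪ (P^c Δ (P Δ (R ∩ Q)))) ∩ P| = 3

3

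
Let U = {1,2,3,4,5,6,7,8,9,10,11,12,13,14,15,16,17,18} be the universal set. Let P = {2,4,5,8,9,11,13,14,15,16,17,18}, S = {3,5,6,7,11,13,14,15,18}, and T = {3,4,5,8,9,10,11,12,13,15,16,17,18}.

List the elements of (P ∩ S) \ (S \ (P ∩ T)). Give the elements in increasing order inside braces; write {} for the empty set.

{5,11,13,15,18}

P ∩ S = {5,11,13,14,15,18}
P ∩ T = {4,5,8,9,11,13,15,16,17,18}
S \ (P ∩ T) = {3,6,7,14}
(P ∩ S) \ (S \ (P ∩ T)) = {5,11,13,15,18}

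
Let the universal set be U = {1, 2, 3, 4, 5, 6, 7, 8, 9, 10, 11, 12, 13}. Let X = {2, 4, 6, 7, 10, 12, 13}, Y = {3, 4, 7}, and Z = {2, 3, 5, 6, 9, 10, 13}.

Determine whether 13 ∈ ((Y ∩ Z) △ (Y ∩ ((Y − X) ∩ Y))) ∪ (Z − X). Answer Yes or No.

13 ∉ Y and 13 ∈ Z, so 13 ∉ Y ∩ Z
13 ∉ Y and 13 ∈ X, so 13 ∉ Y − X
13 ∉ (Y − X) and 13 ∉ Y, so 13 ∉ (Y − X) ∩ Y
13 ∉ Y and 13 ∉ ((Y − X) ∩ Y), so 13 ∉ Y ∩ ((Y − X) ∩ Y)
13 ∉ (Y ∩ Z) and 13 ∉ (Y ∩ ((Y − X) ∩ Y)), so 13 ∉ (Y ∩ Z) △ (Y ∩ ((Y − X) ∩ Y))
13 ∈ Z and 13 ∈ X, so 13 ∉ Z − X
13 ∉ ((Y ∩ Z) △ (Y ∩ ((Y − X) ∩ Y))) and 13 ∉ (Z − X), so 13 ∉ ((Y ∩ Z) △ (Y ∩ ((Y − X) ∩ Y))) ∪ (Z − X)

No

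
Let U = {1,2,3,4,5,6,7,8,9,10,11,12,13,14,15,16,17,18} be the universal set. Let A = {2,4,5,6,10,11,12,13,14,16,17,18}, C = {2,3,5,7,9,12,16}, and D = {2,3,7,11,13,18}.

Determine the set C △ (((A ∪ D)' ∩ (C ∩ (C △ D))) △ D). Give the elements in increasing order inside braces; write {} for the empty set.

{5,11,12,13,16,18}

A ∪ D = {2,3,4,5,6,7,10,11,12,13,14,16,17,18}
(A ∪ D)' = {1,8,9,15}
C △ D = {5,9,11,12,13,16,18}
C ∩ (C △ D) = {5,9,12,16}
(A ∪ D)' ∩ (C ∩ (C △ D)) = {9}
((A ∪ D)' ∩ (C ∩ (C △ D))) △ D = {2,3,7,9,11,13,18}
C △ (((A ∪ D)' ∩ (C ∩ (C △ D))) △ D) = {5,11,12,13,16,18}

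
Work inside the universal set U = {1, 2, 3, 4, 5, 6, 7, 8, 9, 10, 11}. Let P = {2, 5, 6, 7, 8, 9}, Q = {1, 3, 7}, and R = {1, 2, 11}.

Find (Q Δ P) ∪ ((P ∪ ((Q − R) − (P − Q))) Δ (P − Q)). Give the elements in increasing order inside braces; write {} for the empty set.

{1, 2, 3, 5, 6, 7, 8, 9}

Q Δ P = {1, 2, 3, 5, 6, 8, 9}
Q − R = {3, 7}
P − Q = {2, 5, 6, 8, 9}
(Q − R) − (P − Q) = {3, 7}
P ∪ ((Q − R) − (P − Q)) = {2, 3, 5, 6, 7, 8, 9}
(P ∪ ((Q − R) − (P − Q))) Δ (P − Q) = {3, 7}
(Q Δ P) ∪ ((P ∪ ((Q − R) − (P − Q))) Δ (P − Q)) = {1, 2, 3, 5, 6, 7, 8, 9}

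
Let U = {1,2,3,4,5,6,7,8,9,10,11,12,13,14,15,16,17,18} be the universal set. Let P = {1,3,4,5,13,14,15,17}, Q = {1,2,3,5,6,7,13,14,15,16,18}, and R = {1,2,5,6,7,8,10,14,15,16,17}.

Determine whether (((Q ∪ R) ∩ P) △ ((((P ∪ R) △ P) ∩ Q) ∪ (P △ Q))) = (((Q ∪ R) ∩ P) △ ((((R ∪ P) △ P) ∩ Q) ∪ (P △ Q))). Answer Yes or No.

Q ∪ R = {1,2,3,5,6,7,8,10,13,14,15,16,17,18}
(Q ∪ R) ∩ P = {1,3,5,13,14,15,17}
P ∪ R = {1,2,3,4,5,6,7,8,10,13,14,15,16,17}
(P ∪ R) △ P = {2,6,7,8,10,16}
((P ∪ R) △ P) ∩ Q = {2,6,7,16}
P △ Q = {2,4,6,7,16,17,18}
(((P ∪ R) △ P) ∩ Q) ∪ (P △ Q) = {2,4,6,7,16,17,18}
((Q ∪ R) ∩ P) △ ((((P ∪ R) △ P) ∩ Q) ∪ (P △ Q)) = {1,2,3,4,5,6,7,13,14,15,16,18}
R ∪ P = {1,2,3,4,5,6,7,8,10,13,14,15,16,17}
(R ∪ P) △ P = {2,6,7,8,10,16}
((R ∪ P) △ P) ∩ Q = {2,6,7,16}
(((R ∪ P) △ P) ∩ Q) ∪ (P △ Q) = {2,4,6,7,16,17,18}
((Q ∪ R) ∩ P) △ ((((R ∪ P) △ P) ∩ Q) ∪ (P △ Q)) = {1,2,3,4,5,6,7,13,14,15,16,18}
Both equal {1,2,3,4,5,6,7,13,14,15,16,18}, so ((Q ∪ R) ∩ P) △ ((((P ∪ R) △ P) ∩ Q) ∪ (P △ Q)) = ((Q ∪ R) ∩ P) △ ((((R ∪ P) △ P) ∩ Q) ∪ (P △ Q)).

Yes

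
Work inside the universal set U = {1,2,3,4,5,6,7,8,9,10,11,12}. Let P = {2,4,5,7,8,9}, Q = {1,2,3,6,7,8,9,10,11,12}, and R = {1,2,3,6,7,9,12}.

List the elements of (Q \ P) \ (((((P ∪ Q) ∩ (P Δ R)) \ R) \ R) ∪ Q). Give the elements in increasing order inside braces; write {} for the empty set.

Q \ P = {1,3,6,10,11,12}
P ∪ Q = {1,2,3,4,5,6,7,8,9,10,11,12}
P Δ R = {1,3,4,5,6,8,12}
(P ∪ Q) ∩ (P Δ R) = {1,3,4,5,6,8,12}
((P ∪ Q) ∩ (P Δ R)) \ R = {4,5,8}
(((P ∪ Q) ∩ (P Δ R)) \ R) \ R = {4,5,8}
((((P ∪ Q) ∩ (P Δ R)) \ R) \ R) ∪ Q = {1,2,3,4,5,6,7,8,9,10,11,12}
(Q \ P) \ (((((P ∪ Q) ∩ (P Δ R)) \ R) \ R) ∪ Q) = {}

{}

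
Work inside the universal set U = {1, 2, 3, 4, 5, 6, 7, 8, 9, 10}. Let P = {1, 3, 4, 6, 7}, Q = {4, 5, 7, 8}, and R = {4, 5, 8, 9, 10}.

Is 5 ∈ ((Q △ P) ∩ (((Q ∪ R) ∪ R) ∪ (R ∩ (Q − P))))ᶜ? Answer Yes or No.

No

5 ∈ Q and 5 ∉ P, so 5 ∈ Q △ P
5 ∈ Q and 5 ∈ R, so 5 ∈ Q ∪ R
5 ∈ (Q ∪ R) and 5 ∈ R, so 5 ∈ (Q ∪ R) ∪ R
5 ∈ Q and 5 ∉ P, so 5 ∈ Q − P
5 ∈ R and 5 ∈ (Q − P), so 5 ∈ R ∩ (Q − P)
5 ∈ ((Q ∪ R) ∪ R) and 5 ∈ (R ∩ (Q − P)), so 5 ∈ ((Q ∪ R) ∪ R) ∪ (R ∩ (Q − P))
5 ∈ (Q △ P) and 5 ∈ (((Q ∪ R) ∪ R) ∪ (R ∩ (Q − P))), so 5 ∈ (Q △ P) ∩ (((Q ∪ R) ∪ R) ∪ (R ∩ (Q − P)))
5 ∉ ((Q △ P) ∩ (((Q ∪ R) ∪ R) ∪ (R ∩ (Q − P))))ᶜ since 5 ∈ ((Q △ P) ∩ (((Q ∪ R) ∪ R) ∪ (R ∩ (Q − P))))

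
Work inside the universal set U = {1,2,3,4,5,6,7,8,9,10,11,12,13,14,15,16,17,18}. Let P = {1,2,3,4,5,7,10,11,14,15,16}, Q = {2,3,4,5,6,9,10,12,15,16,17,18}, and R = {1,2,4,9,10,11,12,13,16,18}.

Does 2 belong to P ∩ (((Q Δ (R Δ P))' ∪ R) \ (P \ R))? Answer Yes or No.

2 ∈ R and 2 ∈ P, so 2 ∉ R Δ P
2 ∈ Q and 2 ∉ (R Δ P), so 2 ∈ Q Δ (R Δ P)
2 ∉ (Q Δ (R Δ P))' since 2 ∈ (Q Δ (R Δ P))
2 ∉ (Q Δ (R Δ P))' and 2 ∈ R, so 2 ∈ (Q Δ (R Δ P))' ∪ R
2 ∈ P and 2 ∈ R, so 2 ∉ P \ R
2 ∈ ((Q Δ (R Δ P))' ∪ R) and 2 ∉ (P \ R), so 2 ∈ ((Q Δ (R Δ P))' ∪ R) \ (P \ R)
2 ∈ P and 2 ∈ (((Q Δ (R Δ P))' ∪ R) \ (P \ R)), so 2 ∈ P ∩ (((Q Δ (R Δ P))' ∪ R) \ (P \ R))

Yes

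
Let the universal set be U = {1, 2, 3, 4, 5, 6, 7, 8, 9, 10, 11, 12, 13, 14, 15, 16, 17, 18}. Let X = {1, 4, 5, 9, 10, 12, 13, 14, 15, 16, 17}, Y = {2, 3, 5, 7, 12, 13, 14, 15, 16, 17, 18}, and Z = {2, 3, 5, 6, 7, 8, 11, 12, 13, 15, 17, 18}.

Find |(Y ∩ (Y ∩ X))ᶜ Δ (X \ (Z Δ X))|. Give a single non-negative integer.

Y ∩ X = {5, 12, 13, 14, 15, 16, 17}
Y ∩ (Y ∩ X) = {5, 12, 13, 14, 15, 16, 17}
(Y ∩ (Y ∩ X))ᶜ = {1, 2, 3, 4, 6, 7, 8, 9, 10, 11, 18}
Z Δ X = {1, 2, 3, 4, 6, 7, 8, 9, 10, 11, 14, 16, 18}
X \ (Z Δ X) = {5, 12, 13, 15, 17}
(Y ∩ (Y ∩ X))ᶜ Δ (X \ (Z Δ X)) = {1, 2, 3, 4, 5, 6, 7, 8, 9, 10, 11, 12, 13, 15, 17, 18}
|(Y ∩ (Y ∩ X))ᶜ Δ (X \ (Z Δ X))| = 16

16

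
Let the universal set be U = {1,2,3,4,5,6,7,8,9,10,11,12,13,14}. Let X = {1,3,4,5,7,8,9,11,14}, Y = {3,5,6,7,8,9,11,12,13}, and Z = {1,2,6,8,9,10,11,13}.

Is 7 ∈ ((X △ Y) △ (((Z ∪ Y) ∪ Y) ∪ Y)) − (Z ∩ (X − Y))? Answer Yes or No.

7 ∈ X and 7 ∈ Y, so 7 ∉ X △ Y
7 ∉ Z and 7 ∈ Y, so 7 ∈ Z ∪ Y
7 ∈ (Z ∪ Y) and 7 ∈ Y, so 7 ∈ (Z ∪ Y) ∪ Y
7 ∈ ((Z ∪ Y) ∪ Y) and 7 ∈ Y, so 7 ∈ ((Z ∪ Y) ∪ Y) ∪ Y
7 ∉ (X △ Y) and 7 ∈ (((Z ∪ Y) ∪ Y) ∪ Y), so 7 ∈ (X △ Y) △ (((Z ∪ Y) ∪ Y) ∪ Y)
7 ∈ X and 7 ∈ Y, so 7 ∉ X − Y
7 ∉ Z and 7 ∉ (X − Y), so 7 ∉ Z ∩ (X − Y)
7 ∈ ((X △ Y) △ (((Z ∪ Y) ∪ Y) ∪ Y)) and 7 ∉ (Z ∩ (X − Y)), so 7 ∈ ((X △ Y) △ (((Z ∪ Y) ∪ Y) ∪ Y)) − (Z ∩ (X − Y))

Yes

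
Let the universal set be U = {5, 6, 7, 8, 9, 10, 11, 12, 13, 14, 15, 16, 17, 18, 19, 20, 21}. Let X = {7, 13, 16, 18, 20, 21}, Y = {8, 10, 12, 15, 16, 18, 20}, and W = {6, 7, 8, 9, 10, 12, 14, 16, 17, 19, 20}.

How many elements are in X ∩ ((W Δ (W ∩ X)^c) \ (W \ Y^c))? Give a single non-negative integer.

W ∩ X = {7, 16, 20}
(W ∩ X)^c = {5, 6, 8, 9, 10, 11, 12, 13, 14, 15, 17, 18, 19, 21}
W Δ (W ∩ X)^c = {5, 7, 11, 13, 15, 16, 18, 20, 21}
Y^c = {5, 6, 7, 9, 11, 13, 14, 17, 19, 21}
W \ Y^c = {8, 10, 12, 16, 20}
(W Δ (W ∩ X)^c) \ (W \ Y^c) = {5, 7, 11, 13, 15, 18, 21}
X ∩ ((W Δ (W ∩ X)^c) \ (W \ Y^c)) = {7, 13, 18, 21}
|X ∩ ((W Δ (W ∩ X)^c) \ (W \ Y^c))| = 4

4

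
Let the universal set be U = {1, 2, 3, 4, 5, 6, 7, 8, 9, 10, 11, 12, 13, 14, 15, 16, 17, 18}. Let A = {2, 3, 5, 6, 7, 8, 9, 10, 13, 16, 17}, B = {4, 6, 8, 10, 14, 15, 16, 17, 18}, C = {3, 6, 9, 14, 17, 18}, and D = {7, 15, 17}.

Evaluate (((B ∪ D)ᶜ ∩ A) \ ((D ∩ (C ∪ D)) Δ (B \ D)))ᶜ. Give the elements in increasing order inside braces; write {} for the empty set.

{1, 4, 6, 7, 8, 10, 11, 12, 14, 15, 16, 17, 18}

B ∪ D = {4, 6, 7, 8, 10, 14, 15, 16, 17, 18}
(B ∪ D)ᶜ = {1, 2, 3, 5, 9, 11, 12, 13}
(B ∪ D)ᶜ ∩ A = {2, 3, 5, 9, 13}
C ∪ D = {3, 6, 7, 9, 14, 15, 17, 18}
D ∩ (C ∪ D) = {7, 15, 17}
B \ D = {4, 6, 8, 10, 14, 16, 18}
(D ∩ (C ∪ D)) Δ (B \ D) = {4, 6, 7, 8, 10, 14, 15, 16, 17, 18}
((B ∪ D)ᶜ ∩ A) \ ((D ∩ (C ∪ D)) Δ (B \ D)) = {2, 3, 5, 9, 13}
(((B ∪ D)ᶜ ∩ A) \ ((D ∩ (C ∪ D)) Δ (B \ D)))ᶜ = {1, 4, 6, 7, 8, 10, 11, 12, 14, 15, 16, 17, 18}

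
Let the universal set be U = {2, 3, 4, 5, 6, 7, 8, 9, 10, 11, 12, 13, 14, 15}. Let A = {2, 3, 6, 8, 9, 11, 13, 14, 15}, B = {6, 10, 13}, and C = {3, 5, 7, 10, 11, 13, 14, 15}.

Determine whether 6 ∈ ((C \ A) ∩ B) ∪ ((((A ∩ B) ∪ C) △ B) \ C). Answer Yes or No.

No

6 ∉ C and 6 ∈ A, so 6 ∉ C \ A
6 ∉ (C \ A) and 6 ∈ B, so 6 ∉ (C \ A) ∩ B
6 ∈ A and 6 ∈ B, so 6 ∈ A ∩ B
6 ∈ (A ∩ B) and 6 ∉ C, so 6 ∈ (A ∩ B) ∪ C
6 ∈ ((A ∩ B) ∪ C) and 6 ∈ B, so 6 ∉ ((A ∩ B) ∪ C) △ B
6 ∉ (((A ∩ B) ∪ C) △ B) and 6 ∉ C, so 6 ∉ (((A ∩ B) ∪ C) △ B) \ C
6 ∉ ((C \ A) ∩ B) and 6 ∉ ((((A ∩ B) ∪ C) △ B) \ C), so 6 ∉ ((C \ A) ∩ B) ∪ ((((A ∩ B) ∪ C) △ B) \ C)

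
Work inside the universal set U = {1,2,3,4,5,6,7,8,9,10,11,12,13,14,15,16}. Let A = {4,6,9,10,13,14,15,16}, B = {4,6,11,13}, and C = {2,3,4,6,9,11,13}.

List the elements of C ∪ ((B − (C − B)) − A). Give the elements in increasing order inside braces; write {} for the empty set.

{2,3,4,6,9,11,13}

C − B = {2,3,9}
B − (C − B) = {4,6,11,13}
(B − (C − B)) − A = {11}
C ∪ ((B − (C − B)) − A) = {2,3,4,6,9,11,13}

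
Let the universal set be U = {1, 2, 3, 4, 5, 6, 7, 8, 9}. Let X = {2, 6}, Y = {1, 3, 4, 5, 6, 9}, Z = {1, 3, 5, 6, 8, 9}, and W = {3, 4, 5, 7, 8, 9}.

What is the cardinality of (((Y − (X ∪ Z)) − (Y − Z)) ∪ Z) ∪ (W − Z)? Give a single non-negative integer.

8

X ∪ Z = {1, 2, 3, 5, 6, 8, 9}
Y − (X ∪ Z) = {4}
Y − Z = {4}
(Y − (X ∪ Z)) − (Y − Z) = {}
((Y − (X ∪ Z)) − (Y − Z)) ∪ Z = {1, 3, 5, 6, 8, 9}
W − Z = {4, 7}
(((Y − (X ∪ Z)) − (Y − Z)) ∪ Z) ∪ (W − Z) = {1, 3, 4, 5, 6, 7, 8, 9}
|(((Y − (X ∪ Z)) − (Y − Z)) ∪ Z) ∪ (W − Z)| = 8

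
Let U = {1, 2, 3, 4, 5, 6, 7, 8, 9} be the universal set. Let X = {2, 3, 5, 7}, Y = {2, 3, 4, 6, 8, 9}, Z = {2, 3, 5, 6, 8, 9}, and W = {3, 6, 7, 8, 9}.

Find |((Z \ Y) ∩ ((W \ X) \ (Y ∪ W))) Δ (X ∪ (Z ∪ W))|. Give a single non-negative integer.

Z \ Y = {5}
W \ X = {6, 8, 9}
Y ∪ W = {2, 3, 4, 6, 7, 8, 9}
(W \ X) \ (Y ∪ W) = {}
(Z \ Y) ∩ ((W \ X) \ (Y ∪ W)) = {}
Z ∪ W = {2, 3, 5, 6, 7, 8, 9}
X ∪ (Z ∪ W) = {2, 3, 5, 6, 7, 8, 9}
((Z \ Y) ∩ ((W \ X) \ (Y ∪ W))) Δ (X ∪ (Z ∪ W)) = {2, 3, 5, 6, 7, 8, 9}
|((Z \ Y) ∩ ((W \ X) \ (Y ∪ W))) Δ (X ∪ (Z ∪ W))| = 7

7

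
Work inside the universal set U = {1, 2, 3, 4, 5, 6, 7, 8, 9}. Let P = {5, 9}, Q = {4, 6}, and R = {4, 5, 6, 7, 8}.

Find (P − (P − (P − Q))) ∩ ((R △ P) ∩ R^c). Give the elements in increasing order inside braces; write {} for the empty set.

P − Q = {5, 9}
P − (P − Q) = {}
P − (P − (P − Q)) = {5, 9}
R △ P = {4, 6, 7, 8, 9}
R^c = {1, 2, 3, 9}
(R △ P) ∩ R^c = {9}
(P − (P − (P − Q))) ∩ ((R △ P) ∩ R^c) = {9}

{9}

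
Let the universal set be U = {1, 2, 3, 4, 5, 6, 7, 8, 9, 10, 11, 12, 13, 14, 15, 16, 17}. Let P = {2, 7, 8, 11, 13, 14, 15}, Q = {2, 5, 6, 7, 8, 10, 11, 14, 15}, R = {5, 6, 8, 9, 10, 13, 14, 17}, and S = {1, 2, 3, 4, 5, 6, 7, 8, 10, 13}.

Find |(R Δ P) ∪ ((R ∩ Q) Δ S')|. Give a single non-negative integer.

12

R Δ P = {2, 5, 6, 7, 9, 10, 11, 15, 17}
R ∩ Q = {5, 6, 8, 10, 14}
S' = {9, 11, 12, 14, 15, 16, 17}
(R ∩ Q) Δ S' = {5, 6, 8, 9, 10, 11, 12, 15, 16, 17}
(R Δ P) ∪ ((R ∩ Q) Δ S') = {2, 5, 6, 7, 8, 9, 10, 11, 12, 15, 16, 17}
|(R Δ P) ∪ ((R ∩ Q) Δ S')| = 12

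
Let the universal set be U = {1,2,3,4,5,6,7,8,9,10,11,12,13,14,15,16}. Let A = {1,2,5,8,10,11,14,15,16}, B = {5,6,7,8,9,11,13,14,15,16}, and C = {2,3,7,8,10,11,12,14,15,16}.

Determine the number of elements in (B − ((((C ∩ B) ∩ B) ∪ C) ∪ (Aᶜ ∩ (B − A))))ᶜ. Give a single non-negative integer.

15

C ∩ B = {7,8,11,14,15,16}
(C ∩ B) ∩ B = {7,8,11,14,15,16}
((C ∩ B) ∩ B) ∪ C = {2,3,7,8,10,11,12,14,15,16}
Aᶜ = {3,4,6,7,9,12,13}
B − A = {6,7,9,13}
Aᶜ ∩ (B − A) = {6,7,9,13}
(((C ∩ B) ∩ B) ∪ C) ∪ (Aᶜ ∩ (B − A)) = {2,3,6,7,8,9,10,11,12,13,14,15,16}
B − ((((C ∩ B) ∩ B) ∪ C) ∪ (Aᶜ ∩ (B − A))) = {5}
(B − ((((C ∩ B) ∩ B) ∪ C) ∪ (Aᶜ ∩ (B − A))))ᶜ = {1,2,3,4,6,7,8,9,10,11,12,13,14,15,16}
|(B − ((((C ∩ B) ∩ B) ∪ C) ∪ (Aᶜ ∩ (B − A))))ᶜ| = 15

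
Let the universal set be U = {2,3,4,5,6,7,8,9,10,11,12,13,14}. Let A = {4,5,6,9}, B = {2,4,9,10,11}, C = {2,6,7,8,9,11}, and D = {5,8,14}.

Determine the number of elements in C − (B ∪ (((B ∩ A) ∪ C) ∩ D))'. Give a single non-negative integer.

B ∩ A = {4,9}
(B ∩ A) ∪ C = {2,4,6,7,8,9,11}
((B ∩ A) ∪ C) ∩ D = {8}
B ∪ (((B ∩ A) ∪ C) ∩ D) = {2,4,8,9,10,11}
(B ∪ (((B ∩ A) ∪ C) ∩ D))' = {3,5,6,7,12,13,14}
C − (B ∪ (((B ∩ A) ∪ C) ∩ D))' = {2,8,9,11}
|C − (B ∪ (((B ∩ A) ∪ C) ∩ D))'| = 4

4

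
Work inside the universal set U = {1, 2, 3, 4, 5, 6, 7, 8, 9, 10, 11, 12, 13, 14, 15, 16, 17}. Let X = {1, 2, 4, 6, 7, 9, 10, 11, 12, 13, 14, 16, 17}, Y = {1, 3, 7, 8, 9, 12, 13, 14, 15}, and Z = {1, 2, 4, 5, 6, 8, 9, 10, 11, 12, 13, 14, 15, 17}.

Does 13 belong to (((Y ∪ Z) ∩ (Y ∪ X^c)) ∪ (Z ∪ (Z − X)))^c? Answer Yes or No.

13 ∈ Y and 13 ∈ Z, so 13 ∈ Y ∪ Z
13 ∈ X, so 13 ∉ X^c
13 ∈ Y and 13 ∉ X^c, so 13 ∈ Y ∪ X^c
13 ∈ (Y ∪ Z) and 13 ∈ (Y ∪ X^c), so 13 ∈ (Y ∪ Z) ∩ (Y ∪ X^c)
13 ∈ Z and 13 ∈ X, so 13 ∉ Z − X
13 ∈ Z and 13 ∉ (Z − X), so 13 ∈ Z ∪ (Z − X)
13 ∈ ((Y ∪ Z) ∩ (Y ∪ X^c)) and 13 ∈ (Z ∪ (Z − X)), so 13 ∈ ((Y ∪ Z) ∩ (Y ∪ X^c)) ∪ (Z ∪ (Z − X))
13 ∉ (((Y ∪ Z) ∩ (Y ∪ X^c)) ∪ (Z ∪ (Z − X)))^c since 13 ∈ (((Y ∪ Z) ∩ (Y ∪ X^c)) ∪ (Z ∪ (Z − X)))

No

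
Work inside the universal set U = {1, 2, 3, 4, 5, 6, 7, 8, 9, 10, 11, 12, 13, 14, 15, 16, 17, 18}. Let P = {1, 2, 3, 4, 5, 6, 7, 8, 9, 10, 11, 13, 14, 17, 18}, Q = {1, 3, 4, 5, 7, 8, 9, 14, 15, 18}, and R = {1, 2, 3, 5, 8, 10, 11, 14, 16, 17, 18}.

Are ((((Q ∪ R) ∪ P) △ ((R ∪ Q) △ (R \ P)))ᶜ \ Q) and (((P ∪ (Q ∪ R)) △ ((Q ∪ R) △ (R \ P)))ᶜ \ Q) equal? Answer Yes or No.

Q ∪ R = {1, 2, 3, 4, 5, 7, 8, 9, 10, 11, 14, 15, 16, 17, 18}
(Q ∪ R) ∪ P = {1, 2, 3, 4, 5, 6, 7, 8, 9, 10, 11, 13, 14, 15, 16, 17, 18}
R ∪ Q = {1, 2, 3, 4, 5, 7, 8, 9, 10, 11, 14, 15, 16, 17, 18}
R \ P = {16}
(R ∪ Q) △ (R \ P) = {1, 2, 3, 4, 5, 7, 8, 9, 10, 11, 14, 15, 17, 18}
((Q ∪ R) ∪ P) △ ((R ∪ Q) △ (R \ P)) = {6, 13, 16}
(((Q ∪ R) ∪ P) △ ((R ∪ Q) △ (R \ P)))ᶜ = {1, 2, 3, 4, 5, 7, 8, 9, 10, 11, 12, 14, 15, 17, 18}
(((Q ∪ R) ∪ P) △ ((R ∪ Q) △ (R \ P)))ᶜ \ Q = {2, 10, 11, 12, 17}
P ∪ (Q ∪ R) = {1, 2, 3, 4, 5, 6, 7, 8, 9, 10, 11, 13, 14, 15, 16, 17, 18}
(Q ∪ R) △ (R \ P) = {1, 2, 3, 4, 5, 7, 8, 9, 10, 11, 14, 15, 17, 18}
(P ∪ (Q ∪ R)) △ ((Q ∪ R) △ (R \ P)) = {6, 13, 16}
((P ∪ (Q ∪ R)) △ ((Q ∪ R) △ (R \ P)))ᶜ = {1, 2, 3, 4, 5, 7, 8, 9, 10, 11, 12, 14, 15, 17, 18}
((P ∪ (Q ∪ R)) △ ((Q ∪ R) △ (R \ P)))ᶜ \ Q = {2, 10, 11, 12, 17}
Both equal {2, 10, 11, 12, 17}, so (((Q ∪ R) ∪ P) △ ((R ∪ Q) △ (R \ P)))ᶜ \ Q = ((P ∪ (Q ∪ R)) △ ((Q ∪ R) △ (R \ P)))ᶜ \ Q.

Yes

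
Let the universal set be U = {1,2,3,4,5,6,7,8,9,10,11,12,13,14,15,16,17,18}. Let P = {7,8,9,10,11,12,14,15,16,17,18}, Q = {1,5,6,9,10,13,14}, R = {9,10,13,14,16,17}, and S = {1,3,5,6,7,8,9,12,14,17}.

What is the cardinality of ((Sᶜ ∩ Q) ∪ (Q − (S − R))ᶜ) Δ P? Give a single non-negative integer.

Sᶜ = {2,4,10,11,13,15,16,18}
Sᶜ ∩ Q = {10,13}
S − R = {1,3,5,6,7,8,12}
Q − (S − R) = {9,10,13,14}
(Q − (S − R))ᶜ = {1,2,3,4,5,6,7,8,11,12,15,16,17,18}
(Sᶜ ∩ Q) ∪ (Q − (S − R))ᶜ = {1,2,3,4,5,6,7,8,10,11,12,13,15,16,17,18}
((Sᶜ ∩ Q) ∪ (Q − (S − R))ᶜ) Δ P = {1,2,3,4,5,6,9,13,14}
|((Sᶜ ∩ Q) ∪ (Q − (S − R))ᶜ) Δ P| = 9

9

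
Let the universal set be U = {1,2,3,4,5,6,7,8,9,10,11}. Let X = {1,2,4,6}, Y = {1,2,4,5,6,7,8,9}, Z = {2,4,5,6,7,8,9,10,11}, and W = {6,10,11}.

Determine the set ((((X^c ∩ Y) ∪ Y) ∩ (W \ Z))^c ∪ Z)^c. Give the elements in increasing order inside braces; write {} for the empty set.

X^c = {3,5,7,8,9,10,11}
X^c ∩ Y = {5,7,8,9}
(X^c ∩ Y) ∪ Y = {1,2,4,5,6,7,8,9}
W \ Z = {}
((X^c ∩ Y) ∪ Y) ∩ (W \ Z) = {}
(((X^c ∩ Y) ∪ Y) ∩ (W \ Z))^c = {1,2,3,4,5,6,7,8,9,10,11}
(((X^c ∩ Y) ∪ Y) ∩ (W \ Z))^c ∪ Z = {1,2,3,4,5,6,7,8,9,10,11}
((((X^c ∩ Y) ∪ Y) ∩ (W \ Z))^c ∪ Z)^c = {}

{}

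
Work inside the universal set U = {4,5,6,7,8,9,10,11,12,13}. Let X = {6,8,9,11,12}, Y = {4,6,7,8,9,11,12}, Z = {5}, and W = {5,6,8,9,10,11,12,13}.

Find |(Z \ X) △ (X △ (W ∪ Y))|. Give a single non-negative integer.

Z \ X = {5}
W ∪ Y = {4,5,6,7,8,9,10,11,12,13}
X △ (W ∪ Y) = {4,5,7,10,13}
(Z \ X) △ (X △ (W ∪ Y)) = {4,7,10,13}
|(Z \ X) △ (X △ (W ∪ Y))| = 4

4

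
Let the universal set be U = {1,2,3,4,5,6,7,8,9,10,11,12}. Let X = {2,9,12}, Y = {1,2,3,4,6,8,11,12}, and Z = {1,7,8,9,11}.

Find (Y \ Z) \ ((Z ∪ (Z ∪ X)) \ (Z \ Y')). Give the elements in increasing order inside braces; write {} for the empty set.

{3,4,6}

Y \ Z = {2,3,4,6,12}
Z ∪ X = {1,2,7,8,9,11,12}
Z ∪ (Z ∪ X) = {1,2,7,8,9,11,12}
Y' = {5,7,9,10}
Z \ Y' = {1,8,11}
(Z ∪ (Z ∪ X)) \ (Z \ Y') = {2,7,9,12}
(Y \ Z) \ ((Z ∪ (Z ∪ X)) \ (Z \ Y')) = {3,4,6}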